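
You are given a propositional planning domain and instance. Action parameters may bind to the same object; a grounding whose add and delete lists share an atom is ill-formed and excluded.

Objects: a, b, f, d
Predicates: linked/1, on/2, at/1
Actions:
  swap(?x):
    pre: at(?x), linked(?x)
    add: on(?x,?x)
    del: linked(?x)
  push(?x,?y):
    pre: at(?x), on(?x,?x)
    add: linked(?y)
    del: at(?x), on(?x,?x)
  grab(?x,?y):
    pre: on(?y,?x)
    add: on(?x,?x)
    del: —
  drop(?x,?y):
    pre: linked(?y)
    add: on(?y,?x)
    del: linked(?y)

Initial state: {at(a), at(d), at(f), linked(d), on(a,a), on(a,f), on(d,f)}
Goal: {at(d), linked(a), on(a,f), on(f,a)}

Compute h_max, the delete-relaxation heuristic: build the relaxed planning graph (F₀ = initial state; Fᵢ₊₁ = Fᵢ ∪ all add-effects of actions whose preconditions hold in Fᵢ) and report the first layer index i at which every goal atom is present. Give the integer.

2

F0 = init (7 atoms)
F1 = F0 ∪ {linked(a), linked(b), linked(f), on(d,a), on(d,b), on(d,d), on(f,f)}  (14 atoms)
F2 = F1 ∪ {on(a,b), on(a,d), on(b,a), on(b,b), on(b,d), on(b,f), on(f,a), on(f,b), on(f,d)}  (23 atoms)
goal ⊆ F2  ⇒  h_max = 2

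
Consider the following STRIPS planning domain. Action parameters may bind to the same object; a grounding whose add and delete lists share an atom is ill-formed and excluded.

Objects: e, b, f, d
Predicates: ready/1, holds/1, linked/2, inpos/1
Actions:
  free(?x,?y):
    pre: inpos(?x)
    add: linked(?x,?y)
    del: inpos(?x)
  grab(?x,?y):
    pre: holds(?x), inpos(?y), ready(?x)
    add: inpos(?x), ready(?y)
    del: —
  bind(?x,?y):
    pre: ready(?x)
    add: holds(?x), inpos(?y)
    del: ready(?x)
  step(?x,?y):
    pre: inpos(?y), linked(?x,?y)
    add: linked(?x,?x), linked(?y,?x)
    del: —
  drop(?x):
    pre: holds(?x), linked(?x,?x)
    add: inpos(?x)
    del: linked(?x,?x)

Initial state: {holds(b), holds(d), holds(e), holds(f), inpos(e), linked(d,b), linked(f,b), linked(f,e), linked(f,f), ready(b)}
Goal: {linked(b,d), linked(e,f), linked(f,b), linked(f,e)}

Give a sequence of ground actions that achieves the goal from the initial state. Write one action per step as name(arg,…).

1. free(e,f)  →  {holds(b), holds(d), holds(e), holds(f), linked(d,b), linked(e,f), linked(f,b), linked(f,e), linked(f,f), ready(b)}
2. bind(b,b)  →  {holds(b), holds(d), holds(e), holds(f), inpos(b), linked(d,b), linked(e,f), linked(f,b), linked(f,e), linked(f,f)}
3. free(b,d)  →  {holds(b), holds(d), holds(e), holds(f), linked(b,d), linked(d,b), linked(e,f), linked(f,b), linked(f,e), linked(f,f)}

free(e,f); bind(b,b); free(b,d)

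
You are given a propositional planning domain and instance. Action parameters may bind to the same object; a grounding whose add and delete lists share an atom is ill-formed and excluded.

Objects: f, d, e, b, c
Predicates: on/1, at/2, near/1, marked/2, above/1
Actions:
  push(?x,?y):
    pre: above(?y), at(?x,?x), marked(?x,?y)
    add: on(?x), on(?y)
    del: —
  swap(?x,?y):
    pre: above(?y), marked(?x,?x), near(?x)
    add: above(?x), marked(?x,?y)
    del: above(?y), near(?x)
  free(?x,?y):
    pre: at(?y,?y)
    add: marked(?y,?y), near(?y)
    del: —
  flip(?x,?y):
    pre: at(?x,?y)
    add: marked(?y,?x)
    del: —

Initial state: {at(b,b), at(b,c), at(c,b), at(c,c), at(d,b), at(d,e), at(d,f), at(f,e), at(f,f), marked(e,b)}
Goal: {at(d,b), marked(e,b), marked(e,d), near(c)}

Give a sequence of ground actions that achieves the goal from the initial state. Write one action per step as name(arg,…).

free(f,c); flip(d,e)

1. free(f,c)  →  {at(b,b), at(b,c), at(c,b), at(c,c), at(d,b), at(d,e), at(d,f), at(f,e), at(f,f), marked(c,c), marked(e,b), near(c)}
2. flip(d,e)  →  {at(b,b), at(b,c), at(c,b), at(c,c), at(d,b), at(d,e), at(d,f), at(f,e), at(f,f), marked(c,c), marked(e,b), marked(e,d), near(c)}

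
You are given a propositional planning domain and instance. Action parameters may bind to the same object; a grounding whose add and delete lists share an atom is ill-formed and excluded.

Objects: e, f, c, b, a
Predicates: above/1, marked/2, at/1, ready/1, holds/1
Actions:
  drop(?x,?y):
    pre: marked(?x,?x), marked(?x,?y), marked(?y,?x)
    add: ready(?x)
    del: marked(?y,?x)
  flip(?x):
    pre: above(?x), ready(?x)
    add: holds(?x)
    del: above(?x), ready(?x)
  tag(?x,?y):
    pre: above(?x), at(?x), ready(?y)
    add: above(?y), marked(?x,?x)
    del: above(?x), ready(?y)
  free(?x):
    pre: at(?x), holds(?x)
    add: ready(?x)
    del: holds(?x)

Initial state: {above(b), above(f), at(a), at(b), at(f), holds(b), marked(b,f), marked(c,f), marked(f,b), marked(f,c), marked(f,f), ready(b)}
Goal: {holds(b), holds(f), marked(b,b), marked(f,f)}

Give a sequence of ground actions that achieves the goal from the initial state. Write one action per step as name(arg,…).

1. drop(f,c)  →  {above(b), above(f), at(a), at(b), at(f), holds(b), marked(b,f), marked(f,b), marked(f,c), marked(f,f), ready(b), ready(f)}
2. flip(f)  →  {above(b), at(a), at(b), at(f), holds(b), holds(f), marked(b,f), marked(f,b), marked(f,c), marked(f,f), ready(b)}
3. drop(f,b)  →  {above(b), at(a), at(b), at(f), holds(b), holds(f), marked(f,b), marked(f,c), marked(f,f), ready(b), ready(f)}
4. tag(b,f)  →  {above(f), at(a), at(b), at(f), holds(b), holds(f), marked(b,b), marked(f,b), marked(f,c), marked(f,f), ready(b)}

drop(f,c); flip(f); drop(f,b); tag(b,f)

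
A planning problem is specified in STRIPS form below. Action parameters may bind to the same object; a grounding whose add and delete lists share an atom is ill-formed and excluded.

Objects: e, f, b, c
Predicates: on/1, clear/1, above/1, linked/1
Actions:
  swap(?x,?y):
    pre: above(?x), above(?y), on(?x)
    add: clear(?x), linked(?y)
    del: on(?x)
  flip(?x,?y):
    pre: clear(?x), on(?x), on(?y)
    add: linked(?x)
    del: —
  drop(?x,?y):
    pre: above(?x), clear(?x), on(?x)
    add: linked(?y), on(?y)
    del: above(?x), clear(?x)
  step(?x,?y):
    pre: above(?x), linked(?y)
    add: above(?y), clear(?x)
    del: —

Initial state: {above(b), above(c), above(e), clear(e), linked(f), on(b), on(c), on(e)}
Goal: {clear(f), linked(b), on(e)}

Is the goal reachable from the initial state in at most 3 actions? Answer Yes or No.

1. swap(b,b)  →  {above(b), above(c), above(e), clear(b), clear(e), linked(b), linked(f), on(c), on(e)}
2. step(e,f)  →  {above(b), above(c), above(e), above(f), clear(b), clear(e), linked(b), linked(f), on(c), on(e)}
3. step(f,f)  →  {above(b), above(c), above(e), above(f), clear(b), clear(e), clear(f), linked(b), linked(f), on(c), on(e)}
optimal plan length = 3; 3 ≤ 3

Yes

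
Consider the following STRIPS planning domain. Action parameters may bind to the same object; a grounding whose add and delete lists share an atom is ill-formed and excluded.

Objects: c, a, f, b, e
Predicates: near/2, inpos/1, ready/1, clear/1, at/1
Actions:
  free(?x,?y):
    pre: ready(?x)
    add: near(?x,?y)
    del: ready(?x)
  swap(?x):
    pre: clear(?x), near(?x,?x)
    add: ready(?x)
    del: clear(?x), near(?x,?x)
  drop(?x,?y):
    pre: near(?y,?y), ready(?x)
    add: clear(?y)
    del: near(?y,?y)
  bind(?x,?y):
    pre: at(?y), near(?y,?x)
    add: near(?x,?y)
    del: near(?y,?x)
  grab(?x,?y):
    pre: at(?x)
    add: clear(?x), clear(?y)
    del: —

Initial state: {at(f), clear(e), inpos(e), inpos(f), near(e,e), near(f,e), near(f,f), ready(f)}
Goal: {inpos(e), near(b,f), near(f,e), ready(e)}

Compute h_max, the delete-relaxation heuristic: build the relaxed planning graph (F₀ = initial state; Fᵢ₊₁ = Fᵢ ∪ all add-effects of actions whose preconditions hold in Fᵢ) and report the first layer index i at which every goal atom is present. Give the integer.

F0 = init (8 atoms)
F1 = F0 ∪ {clear(a), clear(b), clear(c), clear(f), near(e,f), near(f,a), near(f,b), near(f,c), ready(e)}  (17 atoms)
F2 = F1 ∪ {near(a,f), near(b,f), near(c,f), near(e,a), near(e,b), near(e,c)}  (23 atoms)
goal ⊆ F2  ⇒  h_max = 2

2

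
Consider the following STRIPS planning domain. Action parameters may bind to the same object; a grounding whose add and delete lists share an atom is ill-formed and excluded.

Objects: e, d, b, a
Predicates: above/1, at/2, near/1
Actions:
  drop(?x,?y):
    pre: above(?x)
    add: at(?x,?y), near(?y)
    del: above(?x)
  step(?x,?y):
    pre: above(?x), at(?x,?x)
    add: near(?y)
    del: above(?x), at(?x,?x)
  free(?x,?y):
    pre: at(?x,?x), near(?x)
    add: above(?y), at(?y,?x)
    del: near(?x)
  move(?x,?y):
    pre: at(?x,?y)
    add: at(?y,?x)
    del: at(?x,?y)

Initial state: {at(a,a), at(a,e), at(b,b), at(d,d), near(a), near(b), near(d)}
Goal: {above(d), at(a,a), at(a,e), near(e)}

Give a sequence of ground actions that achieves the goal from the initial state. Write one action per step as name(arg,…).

free(d,e); drop(e,e); free(b,d)

1. free(d,e)  →  {above(e), at(a,a), at(a,e), at(b,b), at(d,d), at(e,d), near(a), near(b)}
2. drop(e,e)  →  {at(a,a), at(a,e), at(b,b), at(d,d), at(e,d), at(e,e), near(a), near(b), near(e)}
3. free(b,d)  →  {above(d), at(a,a), at(a,e), at(b,b), at(d,b), at(d,d), at(e,d), at(e,e), near(a), near(e)}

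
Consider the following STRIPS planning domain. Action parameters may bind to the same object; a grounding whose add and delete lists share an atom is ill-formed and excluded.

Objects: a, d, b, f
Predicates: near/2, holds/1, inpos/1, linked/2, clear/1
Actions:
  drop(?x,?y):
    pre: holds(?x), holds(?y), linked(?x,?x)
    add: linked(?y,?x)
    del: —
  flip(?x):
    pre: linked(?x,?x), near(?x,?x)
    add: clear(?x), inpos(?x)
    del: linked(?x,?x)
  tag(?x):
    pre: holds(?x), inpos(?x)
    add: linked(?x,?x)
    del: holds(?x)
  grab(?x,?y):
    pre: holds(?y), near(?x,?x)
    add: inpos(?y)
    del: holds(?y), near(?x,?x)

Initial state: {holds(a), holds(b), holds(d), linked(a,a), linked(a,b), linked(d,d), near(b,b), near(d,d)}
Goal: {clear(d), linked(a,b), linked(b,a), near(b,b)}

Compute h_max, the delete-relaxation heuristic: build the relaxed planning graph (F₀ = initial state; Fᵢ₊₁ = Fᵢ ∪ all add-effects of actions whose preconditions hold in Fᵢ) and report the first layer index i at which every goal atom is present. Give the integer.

F0 = init (8 atoms)
F1 = F0 ∪ {clear(d), inpos(a), inpos(b), inpos(d), linked(a,d), linked(b,a), linked(b,d), linked(d,a)}  (16 atoms)
goal ⊆ F1  ⇒  h_max = 1

1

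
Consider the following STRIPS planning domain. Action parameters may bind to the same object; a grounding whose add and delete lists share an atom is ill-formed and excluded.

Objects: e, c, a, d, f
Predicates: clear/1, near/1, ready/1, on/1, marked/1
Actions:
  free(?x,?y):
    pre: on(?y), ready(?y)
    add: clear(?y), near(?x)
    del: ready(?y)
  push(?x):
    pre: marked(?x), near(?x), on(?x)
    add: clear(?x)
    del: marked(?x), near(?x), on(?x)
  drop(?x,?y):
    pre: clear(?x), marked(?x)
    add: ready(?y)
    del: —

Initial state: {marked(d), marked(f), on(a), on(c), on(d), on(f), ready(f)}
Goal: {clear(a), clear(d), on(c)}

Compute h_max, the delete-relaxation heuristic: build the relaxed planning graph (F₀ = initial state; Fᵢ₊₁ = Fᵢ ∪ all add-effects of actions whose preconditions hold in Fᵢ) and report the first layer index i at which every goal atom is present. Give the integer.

3

F0 = init (7 atoms)
F1 = F0 ∪ {clear(f), near(a), near(c), near(d), near(e), near(f)}  (13 atoms)
F2 = F1 ∪ {clear(d), ready(a), ready(c), ready(d), ready(e)}  (18 atoms)
F3 = F2 ∪ {clear(a), clear(c)}  (20 atoms)
goal ⊆ F3  ⇒  h_max = 3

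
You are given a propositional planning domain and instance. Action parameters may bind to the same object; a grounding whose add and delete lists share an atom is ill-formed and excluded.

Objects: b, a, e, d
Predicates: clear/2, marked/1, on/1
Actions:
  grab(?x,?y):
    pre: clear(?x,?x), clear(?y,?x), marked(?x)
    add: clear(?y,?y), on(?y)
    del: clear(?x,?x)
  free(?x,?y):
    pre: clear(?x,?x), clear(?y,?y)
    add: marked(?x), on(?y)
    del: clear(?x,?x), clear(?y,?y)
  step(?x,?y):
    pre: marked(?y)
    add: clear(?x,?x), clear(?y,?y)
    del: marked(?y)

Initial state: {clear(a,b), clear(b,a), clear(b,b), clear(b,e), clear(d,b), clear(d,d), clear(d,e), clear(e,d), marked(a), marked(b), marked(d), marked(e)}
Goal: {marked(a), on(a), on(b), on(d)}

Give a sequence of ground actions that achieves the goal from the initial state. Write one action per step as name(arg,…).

1. grab(b,a)  →  {clear(a,a), clear(a,b), clear(b,a), clear(b,e), clear(d,b), clear(d,d), clear(d,e), clear(e,d), marked(a), marked(b), marked(d), marked(e), on(a)}
2. grab(a,b)  →  {clear(a,b), clear(b,a), clear(b,b), clear(b,e), clear(d,b), clear(d,d), clear(d,e), clear(e,d), marked(a), marked(b), marked(d), marked(e), on(a), on(b)}
3. grab(b,d)  →  {clear(a,b), clear(b,a), clear(b,e), clear(d,b), clear(d,d), clear(d,e), clear(e,d), marked(a), marked(b), marked(d), marked(e), on(a), on(b), on(d)}

grab(b,a); grab(a,b); grab(b,d)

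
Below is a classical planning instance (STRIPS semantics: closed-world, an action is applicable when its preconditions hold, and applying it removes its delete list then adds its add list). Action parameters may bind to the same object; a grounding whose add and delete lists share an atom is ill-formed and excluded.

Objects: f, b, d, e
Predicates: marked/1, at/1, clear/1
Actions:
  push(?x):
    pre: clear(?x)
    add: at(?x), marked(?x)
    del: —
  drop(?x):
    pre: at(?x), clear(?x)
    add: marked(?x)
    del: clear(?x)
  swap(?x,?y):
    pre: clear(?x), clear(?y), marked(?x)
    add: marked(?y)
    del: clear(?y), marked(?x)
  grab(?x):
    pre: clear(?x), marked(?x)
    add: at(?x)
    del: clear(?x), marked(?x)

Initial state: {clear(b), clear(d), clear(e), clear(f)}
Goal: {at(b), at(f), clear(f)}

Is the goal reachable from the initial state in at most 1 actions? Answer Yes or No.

1. push(f)  →  {at(f), clear(b), clear(d), clear(e), clear(f), marked(f)}
2. push(b)  →  {at(b), at(f), clear(b), clear(d), clear(e), clear(f), marked(b), marked(f)}
optimal plan length = 2; 2 > 1

No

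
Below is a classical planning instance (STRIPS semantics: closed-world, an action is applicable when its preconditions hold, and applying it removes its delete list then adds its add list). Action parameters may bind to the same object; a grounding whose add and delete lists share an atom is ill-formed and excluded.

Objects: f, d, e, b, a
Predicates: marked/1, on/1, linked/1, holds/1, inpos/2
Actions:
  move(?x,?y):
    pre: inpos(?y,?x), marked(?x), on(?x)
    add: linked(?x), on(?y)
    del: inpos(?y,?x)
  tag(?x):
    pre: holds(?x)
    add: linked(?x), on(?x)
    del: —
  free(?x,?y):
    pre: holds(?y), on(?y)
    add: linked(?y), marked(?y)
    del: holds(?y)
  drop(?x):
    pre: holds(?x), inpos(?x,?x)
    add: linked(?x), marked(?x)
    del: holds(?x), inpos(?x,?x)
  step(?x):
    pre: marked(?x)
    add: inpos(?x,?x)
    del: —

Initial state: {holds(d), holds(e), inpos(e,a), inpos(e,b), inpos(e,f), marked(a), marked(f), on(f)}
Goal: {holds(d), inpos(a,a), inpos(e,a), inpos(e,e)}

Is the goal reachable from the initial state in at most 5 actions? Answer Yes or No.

1. move(f,e)  →  {holds(d), holds(e), inpos(e,a), inpos(e,b), linked(f), marked(a), marked(f), on(e), on(f)}
2. free(f,e)  →  {holds(d), inpos(e,a), inpos(e,b), linked(e), linked(f), marked(a), marked(e), marked(f), on(e), on(f)}
3. step(e)  →  {holds(d), inpos(e,a), inpos(e,b), inpos(e,e), linked(e), linked(f), marked(a), marked(e), marked(f), on(e), on(f)}
4. step(a)  →  {holds(d), inpos(a,a), inpos(e,a), inpos(e,b), inpos(e,e), linked(e), linked(f), marked(a), marked(e), marked(f), on(e), on(f)}
optimal plan length = 4; 4 ≤ 5

Yes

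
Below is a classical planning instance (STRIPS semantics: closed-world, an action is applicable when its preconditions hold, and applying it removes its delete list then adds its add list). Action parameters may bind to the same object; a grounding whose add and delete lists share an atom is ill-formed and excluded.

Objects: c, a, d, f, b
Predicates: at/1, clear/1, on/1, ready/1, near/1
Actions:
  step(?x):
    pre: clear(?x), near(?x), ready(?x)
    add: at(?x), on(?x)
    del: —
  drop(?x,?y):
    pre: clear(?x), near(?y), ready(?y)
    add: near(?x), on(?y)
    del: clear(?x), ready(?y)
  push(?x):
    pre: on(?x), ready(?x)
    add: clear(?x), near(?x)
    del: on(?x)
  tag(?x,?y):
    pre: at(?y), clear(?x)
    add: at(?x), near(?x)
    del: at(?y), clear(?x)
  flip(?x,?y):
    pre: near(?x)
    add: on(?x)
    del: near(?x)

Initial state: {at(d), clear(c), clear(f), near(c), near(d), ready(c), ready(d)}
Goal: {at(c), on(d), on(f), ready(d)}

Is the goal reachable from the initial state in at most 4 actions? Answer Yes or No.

1. step(c)  →  {at(c), at(d), clear(c), clear(f), near(c), near(d), on(c), ready(c), ready(d)}
2. drop(f,c)  →  {at(c), at(d), clear(c), near(c), near(d), near(f), on(c), ready(d)}
3. flip(d,c)  →  {at(c), at(d), clear(c), near(c), near(f), on(c), on(d), ready(d)}
4. flip(f,c)  →  {at(c), at(d), clear(c), near(c), on(c), on(d), on(f), ready(d)}
optimal plan length = 4; 4 ≤ 4

Yes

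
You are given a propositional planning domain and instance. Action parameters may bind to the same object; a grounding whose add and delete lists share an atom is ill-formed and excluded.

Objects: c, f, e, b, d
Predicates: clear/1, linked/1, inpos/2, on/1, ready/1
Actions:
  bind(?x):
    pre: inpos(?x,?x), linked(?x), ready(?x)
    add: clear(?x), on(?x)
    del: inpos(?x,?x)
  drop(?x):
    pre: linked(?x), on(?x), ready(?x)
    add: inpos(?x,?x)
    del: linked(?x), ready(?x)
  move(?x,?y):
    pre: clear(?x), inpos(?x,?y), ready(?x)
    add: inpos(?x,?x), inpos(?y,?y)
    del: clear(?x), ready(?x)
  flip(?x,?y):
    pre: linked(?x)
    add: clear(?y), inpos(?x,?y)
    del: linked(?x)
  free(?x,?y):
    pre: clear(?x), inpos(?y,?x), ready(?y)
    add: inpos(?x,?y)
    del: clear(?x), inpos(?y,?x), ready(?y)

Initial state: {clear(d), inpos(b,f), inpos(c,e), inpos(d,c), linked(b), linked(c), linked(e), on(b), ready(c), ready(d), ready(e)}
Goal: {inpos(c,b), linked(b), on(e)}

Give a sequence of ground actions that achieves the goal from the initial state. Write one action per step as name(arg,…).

1. move(d,c)  →  {inpos(b,f), inpos(c,c), inpos(c,e), inpos(d,c), inpos(d,d), linked(b), linked(c), linked(e), on(b), ready(c), ready(e)}
2. bind(c)  →  {clear(c), inpos(b,f), inpos(c,e), inpos(d,c), inpos(d,d), linked(b), linked(c), linked(e), on(b), on(c), ready(c), ready(e)}
3. move(c,e)  →  {inpos(b,f), inpos(c,c), inpos(c,e), inpos(d,c), inpos(d,d), inpos(e,e), linked(b), linked(c), linked(e), on(b), on(c), ready(e)}
4. bind(e)  →  {clear(e), inpos(b,f), inpos(c,c), inpos(c,e), inpos(d,c), inpos(d,d), linked(b), linked(c), linked(e), on(b), on(c), on(e), ready(e)}
5. flip(c,b)  →  {clear(b), clear(e), inpos(b,f), inpos(c,b), inpos(c,c), inpos(c,e), inpos(d,c), inpos(d,d), linked(b), linked(e), on(b), on(c), on(e), ready(e)}

move(d,c); bind(c); move(c,e); bind(e); flip(c,b)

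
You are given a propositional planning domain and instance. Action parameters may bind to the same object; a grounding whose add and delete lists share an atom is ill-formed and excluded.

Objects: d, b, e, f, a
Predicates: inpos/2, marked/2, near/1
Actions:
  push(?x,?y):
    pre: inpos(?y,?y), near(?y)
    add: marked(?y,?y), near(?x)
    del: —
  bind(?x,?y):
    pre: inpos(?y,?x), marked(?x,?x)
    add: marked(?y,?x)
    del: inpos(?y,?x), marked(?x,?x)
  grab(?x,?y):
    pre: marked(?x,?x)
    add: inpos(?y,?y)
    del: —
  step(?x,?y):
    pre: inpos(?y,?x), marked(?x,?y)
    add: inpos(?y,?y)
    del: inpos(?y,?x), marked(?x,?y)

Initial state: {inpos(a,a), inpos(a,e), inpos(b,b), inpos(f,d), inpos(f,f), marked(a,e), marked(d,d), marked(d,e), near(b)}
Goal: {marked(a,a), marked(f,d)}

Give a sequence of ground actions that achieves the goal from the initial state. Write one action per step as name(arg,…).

push(a,b); push(d,a); bind(d,f)

1. push(a,b)  →  {inpos(a,a), inpos(a,e), inpos(b,b), inpos(f,d), inpos(f,f), marked(a,e), marked(b,b), marked(d,d), marked(d,e), near(a), near(b)}
2. push(d,a)  →  {inpos(a,a), inpos(a,e), inpos(b,b), inpos(f,d), inpos(f,f), marked(a,a), marked(a,e), marked(b,b), marked(d,d), marked(d,e), near(a), near(b), near(d)}
3. bind(d,f)  →  {inpos(a,a), inpos(a,e), inpos(b,b), inpos(f,f), marked(a,a), marked(a,e), marked(b,b), marked(d,e), marked(f,d), near(a), near(b), near(d)}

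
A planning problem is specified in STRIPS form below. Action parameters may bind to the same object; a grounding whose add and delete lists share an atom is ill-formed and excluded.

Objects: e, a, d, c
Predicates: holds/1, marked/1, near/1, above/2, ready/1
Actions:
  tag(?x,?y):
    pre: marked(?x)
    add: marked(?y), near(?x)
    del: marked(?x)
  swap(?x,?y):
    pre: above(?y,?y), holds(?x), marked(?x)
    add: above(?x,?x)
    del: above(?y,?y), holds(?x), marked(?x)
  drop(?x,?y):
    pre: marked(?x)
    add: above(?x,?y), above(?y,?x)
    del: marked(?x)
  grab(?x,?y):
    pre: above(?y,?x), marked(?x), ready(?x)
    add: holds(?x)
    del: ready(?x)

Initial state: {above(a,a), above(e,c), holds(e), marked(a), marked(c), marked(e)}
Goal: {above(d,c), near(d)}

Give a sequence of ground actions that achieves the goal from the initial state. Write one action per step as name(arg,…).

1. tag(e,d)  →  {above(a,a), above(e,c), holds(e), marked(a), marked(c), marked(d), near(e)}
2. tag(d,e)  →  {above(a,a), above(e,c), holds(e), marked(a), marked(c), marked(e), near(d), near(e)}
3. drop(c,d)  →  {above(a,a), above(c,d), above(d,c), above(e,c), holds(e), marked(a), marked(e), near(d), near(e)}

tag(e,d); tag(d,e); drop(c,d)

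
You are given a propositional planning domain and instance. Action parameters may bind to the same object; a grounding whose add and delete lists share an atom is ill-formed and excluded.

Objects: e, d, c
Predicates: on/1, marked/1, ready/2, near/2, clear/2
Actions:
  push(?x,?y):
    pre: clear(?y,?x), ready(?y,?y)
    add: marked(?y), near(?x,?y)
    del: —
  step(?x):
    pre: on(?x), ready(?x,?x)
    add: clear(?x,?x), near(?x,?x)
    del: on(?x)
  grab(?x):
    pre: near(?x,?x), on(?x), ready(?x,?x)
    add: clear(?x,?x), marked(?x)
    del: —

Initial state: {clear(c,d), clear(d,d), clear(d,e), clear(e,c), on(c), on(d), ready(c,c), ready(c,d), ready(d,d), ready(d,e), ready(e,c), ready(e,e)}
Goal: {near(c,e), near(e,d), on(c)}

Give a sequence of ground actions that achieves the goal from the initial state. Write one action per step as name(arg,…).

1. push(e,d)  →  {clear(c,d), clear(d,d), clear(d,e), clear(e,c), marked(d), near(e,d), on(c), on(d), ready(c,c), ready(c,d), ready(d,d), ready(d,e), ready(e,c), ready(e,e)}
2. push(c,e)  →  {clear(c,d), clear(d,d), clear(d,e), clear(e,c), marked(d), marked(e), near(c,e), near(e,d), on(c), on(d), ready(c,c), ready(c,d), ready(d,d), ready(d,e), ready(e,c), ready(e,e)}

push(e,d); push(c,e)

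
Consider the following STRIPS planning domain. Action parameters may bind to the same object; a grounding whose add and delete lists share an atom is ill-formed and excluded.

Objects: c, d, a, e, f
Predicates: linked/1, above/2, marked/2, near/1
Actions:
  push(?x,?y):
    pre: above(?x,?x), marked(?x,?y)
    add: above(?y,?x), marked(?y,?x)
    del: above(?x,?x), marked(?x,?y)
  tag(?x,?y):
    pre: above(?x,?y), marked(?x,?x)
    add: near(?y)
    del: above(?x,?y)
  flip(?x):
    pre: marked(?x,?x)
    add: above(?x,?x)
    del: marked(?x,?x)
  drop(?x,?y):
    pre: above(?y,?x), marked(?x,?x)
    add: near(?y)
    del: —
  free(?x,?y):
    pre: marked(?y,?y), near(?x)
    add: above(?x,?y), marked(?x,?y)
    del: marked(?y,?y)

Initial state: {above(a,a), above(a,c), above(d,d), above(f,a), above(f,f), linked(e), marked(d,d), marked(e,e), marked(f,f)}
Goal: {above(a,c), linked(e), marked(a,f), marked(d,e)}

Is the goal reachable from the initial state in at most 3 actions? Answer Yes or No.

No

1. tag(d,d)  →  {above(a,a), above(a,c), above(f,a), above(f,f), linked(e), marked(d,d), marked(e,e), marked(f,f), near(d)}
2. tag(f,a)  →  {above(a,a), above(a,c), above(f,f), linked(e), marked(d,d), marked(e,e), marked(f,f), near(a), near(d)}
3. free(d,e)  →  {above(a,a), above(a,c), above(d,e), above(f,f), linked(e), marked(d,d), marked(d,e), marked(f,f), near(a), near(d)}
4. free(a,f)  →  {above(a,a), above(a,c), above(a,f), above(d,e), above(f,f), linked(e), marked(a,f), marked(d,d), marked(d,e), near(a), near(d)}
optimal plan length = 4; 4 > 3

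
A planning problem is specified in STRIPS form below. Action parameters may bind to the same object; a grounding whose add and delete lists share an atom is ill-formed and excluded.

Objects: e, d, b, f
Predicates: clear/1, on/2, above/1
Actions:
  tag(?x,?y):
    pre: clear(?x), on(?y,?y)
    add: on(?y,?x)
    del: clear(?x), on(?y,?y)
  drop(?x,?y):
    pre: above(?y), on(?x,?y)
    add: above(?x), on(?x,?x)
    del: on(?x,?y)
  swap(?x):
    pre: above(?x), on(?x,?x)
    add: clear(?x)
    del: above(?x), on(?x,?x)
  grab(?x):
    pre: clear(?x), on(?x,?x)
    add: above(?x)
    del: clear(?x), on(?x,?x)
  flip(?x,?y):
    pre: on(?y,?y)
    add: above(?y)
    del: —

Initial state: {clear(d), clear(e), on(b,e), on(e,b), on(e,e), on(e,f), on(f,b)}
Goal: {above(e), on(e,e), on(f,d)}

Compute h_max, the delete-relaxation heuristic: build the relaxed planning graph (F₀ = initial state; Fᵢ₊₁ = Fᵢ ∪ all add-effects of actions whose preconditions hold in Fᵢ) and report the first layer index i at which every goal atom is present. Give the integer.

F0 = init (7 atoms)
F1 = F0 ∪ {above(e), on(e,d)}  (9 atoms)
F2 = F1 ∪ {above(b), on(b,b)}  (11 atoms)
F3 = F2 ∪ {above(f), clear(b), on(b,d), on(f,f)}  (15 atoms)
F4 = F3 ∪ {clear(f), on(f,d), on(f,e)}  (18 atoms)
goal ⊆ F4  ⇒  h_max = 4

4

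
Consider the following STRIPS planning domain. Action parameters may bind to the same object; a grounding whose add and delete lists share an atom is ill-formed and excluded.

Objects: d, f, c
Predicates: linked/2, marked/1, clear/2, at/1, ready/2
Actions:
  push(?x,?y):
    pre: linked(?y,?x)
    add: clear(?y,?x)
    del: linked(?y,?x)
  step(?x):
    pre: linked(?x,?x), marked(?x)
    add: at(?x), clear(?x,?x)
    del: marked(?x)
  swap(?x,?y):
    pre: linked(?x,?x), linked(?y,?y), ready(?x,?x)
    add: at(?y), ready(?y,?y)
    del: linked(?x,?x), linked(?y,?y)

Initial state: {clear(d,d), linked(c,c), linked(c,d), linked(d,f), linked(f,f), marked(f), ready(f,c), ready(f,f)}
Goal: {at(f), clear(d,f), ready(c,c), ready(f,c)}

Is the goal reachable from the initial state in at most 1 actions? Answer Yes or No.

No

1. push(f,d)  →  {clear(d,d), clear(d,f), linked(c,c), linked(c,d), linked(f,f), marked(f), ready(f,c), ready(f,f)}
2. step(f)  →  {at(f), clear(d,d), clear(d,f), clear(f,f), linked(c,c), linked(c,d), linked(f,f), ready(f,c), ready(f,f)}
3. swap(f,c)  →  {at(c), at(f), clear(d,d), clear(d,f), clear(f,f), linked(c,d), ready(c,c), ready(f,c), ready(f,f)}
optimal plan length = 3; 3 > 1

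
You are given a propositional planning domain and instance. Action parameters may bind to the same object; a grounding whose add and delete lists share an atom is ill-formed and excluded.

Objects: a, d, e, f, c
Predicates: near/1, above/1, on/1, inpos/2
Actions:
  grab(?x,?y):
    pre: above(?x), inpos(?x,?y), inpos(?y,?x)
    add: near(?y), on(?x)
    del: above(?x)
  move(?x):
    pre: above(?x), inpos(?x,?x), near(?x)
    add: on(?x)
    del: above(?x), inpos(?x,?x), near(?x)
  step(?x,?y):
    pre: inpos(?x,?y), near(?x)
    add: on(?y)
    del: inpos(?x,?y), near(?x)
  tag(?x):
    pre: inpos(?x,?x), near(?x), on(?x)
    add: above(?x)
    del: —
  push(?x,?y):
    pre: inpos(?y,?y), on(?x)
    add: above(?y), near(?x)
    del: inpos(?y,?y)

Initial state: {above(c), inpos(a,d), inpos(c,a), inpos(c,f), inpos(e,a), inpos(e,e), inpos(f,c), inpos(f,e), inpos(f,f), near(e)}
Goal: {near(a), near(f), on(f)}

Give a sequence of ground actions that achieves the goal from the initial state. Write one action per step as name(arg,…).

1. grab(c,f)  →  {inpos(a,d), inpos(c,a), inpos(c,f), inpos(e,a), inpos(e,e), inpos(f,c), inpos(f,e), inpos(f,f), near(e), near(f), on(c)}
2. step(e,a)  →  {inpos(a,d), inpos(c,a), inpos(c,f), inpos(e,e), inpos(f,c), inpos(f,e), inpos(f,f), near(f), on(a), on(c)}
3. push(a,f)  →  {above(f), inpos(a,d), inpos(c,a), inpos(c,f), inpos(e,e), inpos(f,c), inpos(f,e), near(a), near(f), on(a), on(c)}
4. grab(f,c)  →  {inpos(a,d), inpos(c,a), inpos(c,f), inpos(e,e), inpos(f,c), inpos(f,e), near(a), near(c), near(f), on(a), on(c), on(f)}

grab(c,f); step(e,a); push(a,f); grab(f,c)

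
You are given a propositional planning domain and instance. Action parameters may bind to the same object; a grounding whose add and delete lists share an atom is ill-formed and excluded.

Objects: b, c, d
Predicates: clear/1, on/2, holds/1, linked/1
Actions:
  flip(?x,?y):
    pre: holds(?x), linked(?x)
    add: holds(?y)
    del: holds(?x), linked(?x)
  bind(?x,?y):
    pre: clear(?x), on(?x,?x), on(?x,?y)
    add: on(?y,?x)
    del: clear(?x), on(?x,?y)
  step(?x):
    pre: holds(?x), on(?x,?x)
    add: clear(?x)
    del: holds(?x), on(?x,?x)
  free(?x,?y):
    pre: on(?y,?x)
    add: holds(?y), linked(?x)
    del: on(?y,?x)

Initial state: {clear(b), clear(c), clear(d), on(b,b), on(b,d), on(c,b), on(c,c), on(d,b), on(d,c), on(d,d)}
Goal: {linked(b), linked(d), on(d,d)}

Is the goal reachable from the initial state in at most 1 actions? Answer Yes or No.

1. free(b,b)  →  {clear(b), clear(c), clear(d), holds(b), linked(b), on(b,d), on(c,b), on(c,c), on(d,b), on(d,c), on(d,d)}
2. free(d,b)  →  {clear(b), clear(c), clear(d), holds(b), linked(b), linked(d), on(c,b), on(c,c), on(d,b), on(d,c), on(d,d)}
optimal plan length = 2; 2 > 1

No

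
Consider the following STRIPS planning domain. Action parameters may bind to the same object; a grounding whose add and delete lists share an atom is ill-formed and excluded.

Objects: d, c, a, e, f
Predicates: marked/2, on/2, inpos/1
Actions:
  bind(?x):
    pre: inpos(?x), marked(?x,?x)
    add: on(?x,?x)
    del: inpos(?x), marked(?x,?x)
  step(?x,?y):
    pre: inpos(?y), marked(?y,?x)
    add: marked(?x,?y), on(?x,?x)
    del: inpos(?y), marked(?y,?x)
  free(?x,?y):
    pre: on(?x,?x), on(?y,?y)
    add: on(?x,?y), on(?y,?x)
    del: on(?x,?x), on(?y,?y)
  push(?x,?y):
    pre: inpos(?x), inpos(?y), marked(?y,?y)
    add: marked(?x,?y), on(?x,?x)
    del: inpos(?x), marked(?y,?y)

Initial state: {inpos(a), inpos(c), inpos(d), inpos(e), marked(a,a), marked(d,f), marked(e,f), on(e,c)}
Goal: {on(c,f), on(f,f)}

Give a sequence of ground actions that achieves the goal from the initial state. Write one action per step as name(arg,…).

1. step(f,d)  →  {inpos(a), inpos(c), inpos(e), marked(a,a), marked(e,f), marked(f,d), on(e,c), on(f,f)}
2. push(c,a)  →  {inpos(a), inpos(e), marked(c,a), marked(e,f), marked(f,d), on(c,c), on(e,c), on(f,f)}
3. free(c,f)  →  {inpos(a), inpos(e), marked(c,a), marked(e,f), marked(f,d), on(c,f), on(e,c), on(f,c)}
4. step(f,e)  →  {inpos(a), marked(c,a), marked(f,d), marked(f,e), on(c,f), on(e,c), on(f,c), on(f,f)}

step(f,d); push(c,a); free(c,f); step(f,e)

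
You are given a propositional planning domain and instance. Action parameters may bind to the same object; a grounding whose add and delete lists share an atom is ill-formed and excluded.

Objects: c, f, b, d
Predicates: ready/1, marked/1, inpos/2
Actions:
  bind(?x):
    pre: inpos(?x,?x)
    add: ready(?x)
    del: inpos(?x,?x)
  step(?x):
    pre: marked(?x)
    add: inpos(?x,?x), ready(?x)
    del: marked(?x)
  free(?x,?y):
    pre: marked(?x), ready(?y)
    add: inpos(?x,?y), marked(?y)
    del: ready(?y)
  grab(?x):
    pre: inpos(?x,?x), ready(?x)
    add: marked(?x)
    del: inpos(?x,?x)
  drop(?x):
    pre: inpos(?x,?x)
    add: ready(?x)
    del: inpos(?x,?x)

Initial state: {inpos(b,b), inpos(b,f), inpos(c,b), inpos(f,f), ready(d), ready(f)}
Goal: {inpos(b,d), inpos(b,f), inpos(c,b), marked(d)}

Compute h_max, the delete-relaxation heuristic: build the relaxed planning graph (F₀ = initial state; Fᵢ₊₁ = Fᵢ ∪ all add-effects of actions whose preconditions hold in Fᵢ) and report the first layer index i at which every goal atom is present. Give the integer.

3

F0 = init (6 atoms)
F1 = F0 ∪ {marked(f), ready(b)}  (8 atoms)
F2 = F1 ∪ {inpos(f,b), inpos(f,d), marked(b), marked(d)}  (12 atoms)
F3 = F2 ∪ {inpos(b,d), inpos(d,b), inpos(d,d), inpos(d,f)}  (16 atoms)
goal ⊆ F3  ⇒  h_max = 3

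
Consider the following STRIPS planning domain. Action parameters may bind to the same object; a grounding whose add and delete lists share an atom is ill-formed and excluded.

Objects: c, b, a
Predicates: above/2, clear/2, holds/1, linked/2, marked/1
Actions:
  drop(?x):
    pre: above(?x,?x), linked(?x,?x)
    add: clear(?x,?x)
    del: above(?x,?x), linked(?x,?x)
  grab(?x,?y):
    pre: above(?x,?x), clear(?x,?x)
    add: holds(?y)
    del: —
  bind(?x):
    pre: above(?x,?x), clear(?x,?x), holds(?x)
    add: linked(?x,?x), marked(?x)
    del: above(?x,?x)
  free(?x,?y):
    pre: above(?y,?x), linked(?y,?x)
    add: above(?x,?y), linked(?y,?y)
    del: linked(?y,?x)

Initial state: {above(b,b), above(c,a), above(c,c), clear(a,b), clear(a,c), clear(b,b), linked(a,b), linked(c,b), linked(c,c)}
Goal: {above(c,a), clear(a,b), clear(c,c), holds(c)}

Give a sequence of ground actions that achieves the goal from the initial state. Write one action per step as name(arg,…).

drop(c); grab(b,c)

1. drop(c)  →  {above(b,b), above(c,a), clear(a,b), clear(a,c), clear(b,b), clear(c,c), linked(a,b), linked(c,b)}
2. grab(b,c)  →  {above(b,b), above(c,a), clear(a,b), clear(a,c), clear(b,b), clear(c,c), holds(c), linked(a,b), linked(c,b)}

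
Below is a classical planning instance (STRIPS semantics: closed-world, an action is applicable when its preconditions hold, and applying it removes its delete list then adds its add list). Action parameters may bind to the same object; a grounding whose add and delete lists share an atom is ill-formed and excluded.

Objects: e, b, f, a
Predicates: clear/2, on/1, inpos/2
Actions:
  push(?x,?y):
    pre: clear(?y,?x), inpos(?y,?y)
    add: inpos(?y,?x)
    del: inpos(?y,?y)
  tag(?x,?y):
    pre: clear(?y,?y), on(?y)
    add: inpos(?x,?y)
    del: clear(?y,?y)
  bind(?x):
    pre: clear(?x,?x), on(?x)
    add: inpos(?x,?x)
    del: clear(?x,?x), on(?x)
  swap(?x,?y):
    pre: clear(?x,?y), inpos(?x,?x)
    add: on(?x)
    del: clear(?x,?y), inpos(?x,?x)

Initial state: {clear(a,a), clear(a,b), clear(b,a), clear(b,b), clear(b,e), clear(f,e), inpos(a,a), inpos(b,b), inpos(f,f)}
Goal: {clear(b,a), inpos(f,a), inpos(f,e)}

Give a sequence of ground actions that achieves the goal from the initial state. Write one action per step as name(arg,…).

1. push(e,f)  →  {clear(a,a), clear(a,b), clear(b,a), clear(b,b), clear(b,e), clear(f,e), inpos(a,a), inpos(b,b), inpos(f,e)}
2. swap(a,b)  →  {clear(a,a), clear(b,a), clear(b,b), clear(b,e), clear(f,e), inpos(b,b), inpos(f,e), on(a)}
3. tag(f,a)  →  {clear(b,a), clear(b,b), clear(b,e), clear(f,e), inpos(b,b), inpos(f,a), inpos(f,e), on(a)}

push(e,f); swap(a,b); tag(f,a)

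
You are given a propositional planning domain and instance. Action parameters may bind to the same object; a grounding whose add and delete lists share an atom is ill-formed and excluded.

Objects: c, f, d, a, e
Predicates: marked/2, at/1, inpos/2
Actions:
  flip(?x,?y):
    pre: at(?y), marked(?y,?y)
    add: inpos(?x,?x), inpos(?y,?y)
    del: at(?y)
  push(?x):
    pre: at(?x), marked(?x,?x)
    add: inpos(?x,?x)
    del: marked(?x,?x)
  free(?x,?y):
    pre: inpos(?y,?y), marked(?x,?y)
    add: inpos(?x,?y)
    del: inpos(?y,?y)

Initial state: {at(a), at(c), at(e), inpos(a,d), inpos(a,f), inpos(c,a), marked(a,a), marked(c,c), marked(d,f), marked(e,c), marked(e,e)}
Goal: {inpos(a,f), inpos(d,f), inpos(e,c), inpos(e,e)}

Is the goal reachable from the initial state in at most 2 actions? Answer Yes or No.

No

1. flip(c,c)  →  {at(a), at(e), inpos(a,d), inpos(a,f), inpos(c,a), inpos(c,c), marked(a,a), marked(c,c), marked(d,f), marked(e,c), marked(e,e)}
2. flip(f,e)  →  {at(a), inpos(a,d), inpos(a,f), inpos(c,a), inpos(c,c), inpos(e,e), inpos(f,f), marked(a,a), marked(c,c), marked(d,f), marked(e,c), marked(e,e)}
3. free(d,f)  →  {at(a), inpos(a,d), inpos(a,f), inpos(c,a), inpos(c,c), inpos(d,f), inpos(e,e), marked(a,a), marked(c,c), marked(d,f), marked(e,c), marked(e,e)}
4. free(e,c)  →  {at(a), inpos(a,d), inpos(a,f), inpos(c,a), inpos(d,f), inpos(e,c), inpos(e,e), marked(a,a), marked(c,c), marked(d,f), marked(e,c), marked(e,e)}
optimal plan length = 4; 4 > 2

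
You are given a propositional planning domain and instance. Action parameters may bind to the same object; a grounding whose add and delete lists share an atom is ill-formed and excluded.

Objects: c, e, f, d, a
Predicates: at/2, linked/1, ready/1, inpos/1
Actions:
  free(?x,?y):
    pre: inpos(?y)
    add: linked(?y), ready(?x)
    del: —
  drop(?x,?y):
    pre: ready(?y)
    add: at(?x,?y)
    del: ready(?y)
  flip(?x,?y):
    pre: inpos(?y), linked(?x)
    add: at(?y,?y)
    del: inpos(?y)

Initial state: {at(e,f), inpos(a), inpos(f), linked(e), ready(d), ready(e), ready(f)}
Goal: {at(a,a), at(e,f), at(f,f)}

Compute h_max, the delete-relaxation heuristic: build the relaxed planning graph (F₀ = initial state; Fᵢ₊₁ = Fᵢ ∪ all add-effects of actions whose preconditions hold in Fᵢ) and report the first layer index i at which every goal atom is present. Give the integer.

F0 = init (7 atoms)
F1 = F0 ∪ {at(a,a), at(a,d), at(a,e), at(a,f), at(c,d), at(c,e), at(c,f), at(d,d), at(d,e), at(d,f), at(e,d), at(e,e), at(f,d), at(f,e), at(f,f), linked(a), linked(f), ready(a), ready(c)}  (26 atoms)
goal ⊆ F1  ⇒  h_max = 1

1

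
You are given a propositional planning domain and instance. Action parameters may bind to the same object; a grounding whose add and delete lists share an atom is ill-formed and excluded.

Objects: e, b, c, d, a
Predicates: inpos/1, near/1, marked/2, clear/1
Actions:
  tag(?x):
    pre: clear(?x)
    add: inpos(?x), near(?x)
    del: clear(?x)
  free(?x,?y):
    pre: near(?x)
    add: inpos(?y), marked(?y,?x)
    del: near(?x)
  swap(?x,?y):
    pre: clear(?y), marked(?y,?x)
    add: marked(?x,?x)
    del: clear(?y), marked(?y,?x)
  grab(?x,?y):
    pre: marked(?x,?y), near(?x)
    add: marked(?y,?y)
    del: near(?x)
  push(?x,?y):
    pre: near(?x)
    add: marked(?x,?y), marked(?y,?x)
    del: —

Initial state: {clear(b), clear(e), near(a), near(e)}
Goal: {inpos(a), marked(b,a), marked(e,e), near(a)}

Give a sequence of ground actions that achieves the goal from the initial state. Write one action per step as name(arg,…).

1. push(e,e)  →  {clear(b), clear(e), marked(e,e), near(a), near(e)}
2. free(e,a)  →  {clear(b), clear(e), inpos(a), marked(a,e), marked(e,e), near(a)}
3. push(a,b)  →  {clear(b), clear(e), inpos(a), marked(a,b), marked(a,e), marked(b,a), marked(e,e), near(a)}

push(e,e); free(e,a); push(a,b)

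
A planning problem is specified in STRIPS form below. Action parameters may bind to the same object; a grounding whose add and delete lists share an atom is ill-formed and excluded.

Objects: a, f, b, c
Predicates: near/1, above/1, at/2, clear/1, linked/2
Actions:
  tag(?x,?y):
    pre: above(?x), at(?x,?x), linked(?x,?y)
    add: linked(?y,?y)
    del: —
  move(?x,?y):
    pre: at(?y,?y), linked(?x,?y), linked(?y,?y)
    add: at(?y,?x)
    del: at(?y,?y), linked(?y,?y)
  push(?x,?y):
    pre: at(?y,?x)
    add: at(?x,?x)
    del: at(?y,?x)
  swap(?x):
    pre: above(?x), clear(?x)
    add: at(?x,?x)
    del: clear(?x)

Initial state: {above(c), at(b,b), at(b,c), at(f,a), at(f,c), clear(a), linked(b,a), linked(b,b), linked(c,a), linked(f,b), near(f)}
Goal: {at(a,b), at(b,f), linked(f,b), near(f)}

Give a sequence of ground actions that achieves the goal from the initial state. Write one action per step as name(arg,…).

1. move(f,b)  →  {above(c), at(b,c), at(b,f), at(f,a), at(f,c), clear(a), linked(b,a), linked(c,a), linked(f,b), near(f)}
2. push(a,f)  →  {above(c), at(a,a), at(b,c), at(b,f), at(f,c), clear(a), linked(b,a), linked(c,a), linked(f,b), near(f)}
3. push(c,f)  →  {above(c), at(a,a), at(b,c), at(b,f), at(c,c), clear(a), linked(b,a), linked(c,a), linked(f,b), near(f)}
4. tag(c,a)  →  {above(c), at(a,a), at(b,c), at(b,f), at(c,c), clear(a), linked(a,a), linked(b,a), linked(c,a), linked(f,b), near(f)}
5. move(b,a)  →  {above(c), at(a,b), at(b,c), at(b,f), at(c,c), clear(a), linked(b,a), linked(c,a), linked(f,b), near(f)}

move(f,b); push(a,f); push(c,f); tag(c,a); move(b,a)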